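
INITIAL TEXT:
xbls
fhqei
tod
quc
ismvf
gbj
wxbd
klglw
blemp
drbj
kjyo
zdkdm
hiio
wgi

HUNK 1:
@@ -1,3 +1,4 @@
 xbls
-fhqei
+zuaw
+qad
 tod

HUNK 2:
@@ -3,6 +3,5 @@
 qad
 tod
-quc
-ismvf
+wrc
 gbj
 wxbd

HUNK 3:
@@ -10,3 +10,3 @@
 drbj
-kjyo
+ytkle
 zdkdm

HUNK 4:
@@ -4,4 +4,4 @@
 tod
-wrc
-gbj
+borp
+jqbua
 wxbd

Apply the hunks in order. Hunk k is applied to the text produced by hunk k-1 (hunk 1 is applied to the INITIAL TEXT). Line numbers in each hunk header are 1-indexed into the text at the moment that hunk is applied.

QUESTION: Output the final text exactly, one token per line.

Hunk 1: at line 1 remove [fhqei] add [zuaw,qad] -> 15 lines: xbls zuaw qad tod quc ismvf gbj wxbd klglw blemp drbj kjyo zdkdm hiio wgi
Hunk 2: at line 3 remove [quc,ismvf] add [wrc] -> 14 lines: xbls zuaw qad tod wrc gbj wxbd klglw blemp drbj kjyo zdkdm hiio wgi
Hunk 3: at line 10 remove [kjyo] add [ytkle] -> 14 lines: xbls zuaw qad tod wrc gbj wxbd klglw blemp drbj ytkle zdkdm hiio wgi
Hunk 4: at line 4 remove [wrc,gbj] add [borp,jqbua] -> 14 lines: xbls zuaw qad tod borp jqbua wxbd klglw blemp drbj ytkle zdkdm hiio wgi

Answer: xbls
zuaw
qad
tod
borp
jqbua
wxbd
klglw
blemp
drbj
ytkle
zdkdm
hiio
wgi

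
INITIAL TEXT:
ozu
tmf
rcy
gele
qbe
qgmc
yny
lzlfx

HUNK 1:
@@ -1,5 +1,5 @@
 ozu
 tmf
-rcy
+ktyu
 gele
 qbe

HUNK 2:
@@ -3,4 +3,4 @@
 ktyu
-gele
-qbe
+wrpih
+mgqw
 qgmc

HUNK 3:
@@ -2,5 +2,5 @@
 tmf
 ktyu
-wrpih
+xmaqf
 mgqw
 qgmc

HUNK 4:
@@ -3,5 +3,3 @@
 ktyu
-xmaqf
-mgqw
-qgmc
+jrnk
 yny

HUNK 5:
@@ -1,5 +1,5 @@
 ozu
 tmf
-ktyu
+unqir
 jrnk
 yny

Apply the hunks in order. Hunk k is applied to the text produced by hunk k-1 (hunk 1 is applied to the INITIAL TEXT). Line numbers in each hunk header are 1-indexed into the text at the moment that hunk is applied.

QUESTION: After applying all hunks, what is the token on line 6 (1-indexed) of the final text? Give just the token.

Answer: lzlfx

Derivation:
Hunk 1: at line 1 remove [rcy] add [ktyu] -> 8 lines: ozu tmf ktyu gele qbe qgmc yny lzlfx
Hunk 2: at line 3 remove [gele,qbe] add [wrpih,mgqw] -> 8 lines: ozu tmf ktyu wrpih mgqw qgmc yny lzlfx
Hunk 3: at line 2 remove [wrpih] add [xmaqf] -> 8 lines: ozu tmf ktyu xmaqf mgqw qgmc yny lzlfx
Hunk 4: at line 3 remove [xmaqf,mgqw,qgmc] add [jrnk] -> 6 lines: ozu tmf ktyu jrnk yny lzlfx
Hunk 5: at line 1 remove [ktyu] add [unqir] -> 6 lines: ozu tmf unqir jrnk yny lzlfx
Final line 6: lzlfx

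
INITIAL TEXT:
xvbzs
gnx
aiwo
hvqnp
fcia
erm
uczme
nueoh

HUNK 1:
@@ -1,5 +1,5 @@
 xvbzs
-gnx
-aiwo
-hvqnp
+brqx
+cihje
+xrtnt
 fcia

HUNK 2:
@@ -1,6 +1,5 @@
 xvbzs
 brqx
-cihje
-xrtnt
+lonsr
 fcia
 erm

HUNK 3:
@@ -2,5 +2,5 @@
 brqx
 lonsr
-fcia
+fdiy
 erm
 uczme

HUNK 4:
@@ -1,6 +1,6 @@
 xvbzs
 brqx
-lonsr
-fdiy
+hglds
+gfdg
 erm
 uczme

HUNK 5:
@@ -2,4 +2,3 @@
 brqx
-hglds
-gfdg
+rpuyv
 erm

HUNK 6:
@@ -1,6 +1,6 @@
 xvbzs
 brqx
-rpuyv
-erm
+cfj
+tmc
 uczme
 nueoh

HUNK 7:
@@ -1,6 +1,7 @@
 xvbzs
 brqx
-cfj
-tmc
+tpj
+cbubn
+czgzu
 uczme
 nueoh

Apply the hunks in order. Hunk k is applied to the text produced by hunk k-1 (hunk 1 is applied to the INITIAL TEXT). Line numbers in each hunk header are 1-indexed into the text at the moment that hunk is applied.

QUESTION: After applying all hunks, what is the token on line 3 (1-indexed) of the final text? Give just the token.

Hunk 1: at line 1 remove [gnx,aiwo,hvqnp] add [brqx,cihje,xrtnt] -> 8 lines: xvbzs brqx cihje xrtnt fcia erm uczme nueoh
Hunk 2: at line 1 remove [cihje,xrtnt] add [lonsr] -> 7 lines: xvbzs brqx lonsr fcia erm uczme nueoh
Hunk 3: at line 2 remove [fcia] add [fdiy] -> 7 lines: xvbzs brqx lonsr fdiy erm uczme nueoh
Hunk 4: at line 1 remove [lonsr,fdiy] add [hglds,gfdg] -> 7 lines: xvbzs brqx hglds gfdg erm uczme nueoh
Hunk 5: at line 2 remove [hglds,gfdg] add [rpuyv] -> 6 lines: xvbzs brqx rpuyv erm uczme nueoh
Hunk 6: at line 1 remove [rpuyv,erm] add [cfj,tmc] -> 6 lines: xvbzs brqx cfj tmc uczme nueoh
Hunk 7: at line 1 remove [cfj,tmc] add [tpj,cbubn,czgzu] -> 7 lines: xvbzs brqx tpj cbubn czgzu uczme nueoh
Final line 3: tpj

Answer: tpj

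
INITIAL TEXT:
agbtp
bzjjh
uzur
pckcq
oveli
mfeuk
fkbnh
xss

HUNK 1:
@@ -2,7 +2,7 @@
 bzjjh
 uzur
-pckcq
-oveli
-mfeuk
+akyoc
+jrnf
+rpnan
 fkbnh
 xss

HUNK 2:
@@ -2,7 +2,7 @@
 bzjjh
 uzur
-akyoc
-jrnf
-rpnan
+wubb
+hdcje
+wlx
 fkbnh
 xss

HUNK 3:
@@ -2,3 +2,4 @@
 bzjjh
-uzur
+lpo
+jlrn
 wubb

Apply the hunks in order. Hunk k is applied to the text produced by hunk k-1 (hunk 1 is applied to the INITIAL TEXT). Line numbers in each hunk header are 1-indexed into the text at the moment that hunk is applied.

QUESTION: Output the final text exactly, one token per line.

Answer: agbtp
bzjjh
lpo
jlrn
wubb
hdcje
wlx
fkbnh
xss

Derivation:
Hunk 1: at line 2 remove [pckcq,oveli,mfeuk] add [akyoc,jrnf,rpnan] -> 8 lines: agbtp bzjjh uzur akyoc jrnf rpnan fkbnh xss
Hunk 2: at line 2 remove [akyoc,jrnf,rpnan] add [wubb,hdcje,wlx] -> 8 lines: agbtp bzjjh uzur wubb hdcje wlx fkbnh xss
Hunk 3: at line 2 remove [uzur] add [lpo,jlrn] -> 9 lines: agbtp bzjjh lpo jlrn wubb hdcje wlx fkbnh xss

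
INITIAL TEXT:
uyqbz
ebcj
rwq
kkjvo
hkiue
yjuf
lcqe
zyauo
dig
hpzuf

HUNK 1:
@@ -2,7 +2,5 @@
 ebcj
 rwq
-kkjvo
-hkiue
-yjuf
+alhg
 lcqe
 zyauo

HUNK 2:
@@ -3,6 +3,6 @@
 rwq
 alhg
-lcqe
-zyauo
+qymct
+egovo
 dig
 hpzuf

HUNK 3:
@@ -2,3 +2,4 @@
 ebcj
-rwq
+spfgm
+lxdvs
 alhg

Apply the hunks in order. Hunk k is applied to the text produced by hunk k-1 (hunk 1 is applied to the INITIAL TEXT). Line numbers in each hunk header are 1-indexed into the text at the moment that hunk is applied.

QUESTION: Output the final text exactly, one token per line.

Hunk 1: at line 2 remove [kkjvo,hkiue,yjuf] add [alhg] -> 8 lines: uyqbz ebcj rwq alhg lcqe zyauo dig hpzuf
Hunk 2: at line 3 remove [lcqe,zyauo] add [qymct,egovo] -> 8 lines: uyqbz ebcj rwq alhg qymct egovo dig hpzuf
Hunk 3: at line 2 remove [rwq] add [spfgm,lxdvs] -> 9 lines: uyqbz ebcj spfgm lxdvs alhg qymct egovo dig hpzuf

Answer: uyqbz
ebcj
spfgm
lxdvs
alhg
qymct
egovo
dig
hpzuf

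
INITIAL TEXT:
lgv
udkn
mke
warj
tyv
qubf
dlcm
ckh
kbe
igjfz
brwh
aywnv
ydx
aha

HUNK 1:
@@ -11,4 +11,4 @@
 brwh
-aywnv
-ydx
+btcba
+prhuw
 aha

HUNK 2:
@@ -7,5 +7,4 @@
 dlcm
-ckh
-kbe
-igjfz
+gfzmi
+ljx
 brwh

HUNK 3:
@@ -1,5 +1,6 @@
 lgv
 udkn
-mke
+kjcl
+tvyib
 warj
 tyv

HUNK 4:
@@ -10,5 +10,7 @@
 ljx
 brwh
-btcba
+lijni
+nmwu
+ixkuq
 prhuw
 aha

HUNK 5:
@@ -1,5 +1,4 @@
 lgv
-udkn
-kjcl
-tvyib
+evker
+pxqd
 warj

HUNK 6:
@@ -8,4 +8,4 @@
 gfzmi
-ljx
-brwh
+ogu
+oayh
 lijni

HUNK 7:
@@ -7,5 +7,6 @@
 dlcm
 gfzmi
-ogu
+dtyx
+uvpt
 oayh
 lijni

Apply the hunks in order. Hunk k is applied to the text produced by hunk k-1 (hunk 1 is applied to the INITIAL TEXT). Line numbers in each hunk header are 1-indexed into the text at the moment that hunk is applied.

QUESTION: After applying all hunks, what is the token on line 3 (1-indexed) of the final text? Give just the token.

Hunk 1: at line 11 remove [aywnv,ydx] add [btcba,prhuw] -> 14 lines: lgv udkn mke warj tyv qubf dlcm ckh kbe igjfz brwh btcba prhuw aha
Hunk 2: at line 7 remove [ckh,kbe,igjfz] add [gfzmi,ljx] -> 13 lines: lgv udkn mke warj tyv qubf dlcm gfzmi ljx brwh btcba prhuw aha
Hunk 3: at line 1 remove [mke] add [kjcl,tvyib] -> 14 lines: lgv udkn kjcl tvyib warj tyv qubf dlcm gfzmi ljx brwh btcba prhuw aha
Hunk 4: at line 10 remove [btcba] add [lijni,nmwu,ixkuq] -> 16 lines: lgv udkn kjcl tvyib warj tyv qubf dlcm gfzmi ljx brwh lijni nmwu ixkuq prhuw aha
Hunk 5: at line 1 remove [udkn,kjcl,tvyib] add [evker,pxqd] -> 15 lines: lgv evker pxqd warj tyv qubf dlcm gfzmi ljx brwh lijni nmwu ixkuq prhuw aha
Hunk 6: at line 8 remove [ljx,brwh] add [ogu,oayh] -> 15 lines: lgv evker pxqd warj tyv qubf dlcm gfzmi ogu oayh lijni nmwu ixkuq prhuw aha
Hunk 7: at line 7 remove [ogu] add [dtyx,uvpt] -> 16 lines: lgv evker pxqd warj tyv qubf dlcm gfzmi dtyx uvpt oayh lijni nmwu ixkuq prhuw aha
Final line 3: pxqd

Answer: pxqd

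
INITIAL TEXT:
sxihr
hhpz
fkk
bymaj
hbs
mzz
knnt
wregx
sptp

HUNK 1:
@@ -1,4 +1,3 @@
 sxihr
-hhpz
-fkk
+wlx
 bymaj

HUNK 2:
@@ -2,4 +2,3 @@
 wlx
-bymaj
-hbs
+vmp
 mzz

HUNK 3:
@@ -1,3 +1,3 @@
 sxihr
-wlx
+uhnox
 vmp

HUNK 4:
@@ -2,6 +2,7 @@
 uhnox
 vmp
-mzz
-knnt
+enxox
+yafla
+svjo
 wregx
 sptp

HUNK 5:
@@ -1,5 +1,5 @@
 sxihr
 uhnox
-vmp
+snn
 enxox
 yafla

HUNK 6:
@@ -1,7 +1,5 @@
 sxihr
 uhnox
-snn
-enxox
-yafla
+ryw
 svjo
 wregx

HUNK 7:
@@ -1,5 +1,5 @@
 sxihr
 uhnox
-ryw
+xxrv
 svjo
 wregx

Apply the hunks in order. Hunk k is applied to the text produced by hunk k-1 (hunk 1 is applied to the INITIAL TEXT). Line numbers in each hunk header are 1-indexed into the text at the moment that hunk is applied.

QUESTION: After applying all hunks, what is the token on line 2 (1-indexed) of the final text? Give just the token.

Hunk 1: at line 1 remove [hhpz,fkk] add [wlx] -> 8 lines: sxihr wlx bymaj hbs mzz knnt wregx sptp
Hunk 2: at line 2 remove [bymaj,hbs] add [vmp] -> 7 lines: sxihr wlx vmp mzz knnt wregx sptp
Hunk 3: at line 1 remove [wlx] add [uhnox] -> 7 lines: sxihr uhnox vmp mzz knnt wregx sptp
Hunk 4: at line 2 remove [mzz,knnt] add [enxox,yafla,svjo] -> 8 lines: sxihr uhnox vmp enxox yafla svjo wregx sptp
Hunk 5: at line 1 remove [vmp] add [snn] -> 8 lines: sxihr uhnox snn enxox yafla svjo wregx sptp
Hunk 6: at line 1 remove [snn,enxox,yafla] add [ryw] -> 6 lines: sxihr uhnox ryw svjo wregx sptp
Hunk 7: at line 1 remove [ryw] add [xxrv] -> 6 lines: sxihr uhnox xxrv svjo wregx sptp
Final line 2: uhnox

Answer: uhnox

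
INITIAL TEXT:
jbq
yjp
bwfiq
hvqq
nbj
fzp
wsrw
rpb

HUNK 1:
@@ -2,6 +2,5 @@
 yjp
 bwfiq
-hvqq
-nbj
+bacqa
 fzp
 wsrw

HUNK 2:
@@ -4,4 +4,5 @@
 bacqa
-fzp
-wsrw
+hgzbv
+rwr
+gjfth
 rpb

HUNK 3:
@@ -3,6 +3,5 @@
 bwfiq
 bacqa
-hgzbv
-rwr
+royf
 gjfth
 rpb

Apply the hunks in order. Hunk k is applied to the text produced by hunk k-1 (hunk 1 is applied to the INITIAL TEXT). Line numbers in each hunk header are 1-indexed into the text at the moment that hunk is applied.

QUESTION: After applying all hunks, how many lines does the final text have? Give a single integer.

Answer: 7

Derivation:
Hunk 1: at line 2 remove [hvqq,nbj] add [bacqa] -> 7 lines: jbq yjp bwfiq bacqa fzp wsrw rpb
Hunk 2: at line 4 remove [fzp,wsrw] add [hgzbv,rwr,gjfth] -> 8 lines: jbq yjp bwfiq bacqa hgzbv rwr gjfth rpb
Hunk 3: at line 3 remove [hgzbv,rwr] add [royf] -> 7 lines: jbq yjp bwfiq bacqa royf gjfth rpb
Final line count: 7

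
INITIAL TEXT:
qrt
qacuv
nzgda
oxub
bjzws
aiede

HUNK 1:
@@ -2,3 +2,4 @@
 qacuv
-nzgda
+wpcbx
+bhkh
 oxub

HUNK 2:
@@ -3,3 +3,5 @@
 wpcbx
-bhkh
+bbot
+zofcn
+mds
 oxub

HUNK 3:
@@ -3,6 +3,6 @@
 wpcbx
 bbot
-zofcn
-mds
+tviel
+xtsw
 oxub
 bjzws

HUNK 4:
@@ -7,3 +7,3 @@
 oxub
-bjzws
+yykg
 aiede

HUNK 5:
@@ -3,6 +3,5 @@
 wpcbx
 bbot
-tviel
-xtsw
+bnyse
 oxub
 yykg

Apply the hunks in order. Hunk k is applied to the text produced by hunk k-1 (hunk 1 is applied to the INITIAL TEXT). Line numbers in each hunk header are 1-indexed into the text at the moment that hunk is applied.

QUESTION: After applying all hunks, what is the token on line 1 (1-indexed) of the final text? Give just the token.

Answer: qrt

Derivation:
Hunk 1: at line 2 remove [nzgda] add [wpcbx,bhkh] -> 7 lines: qrt qacuv wpcbx bhkh oxub bjzws aiede
Hunk 2: at line 3 remove [bhkh] add [bbot,zofcn,mds] -> 9 lines: qrt qacuv wpcbx bbot zofcn mds oxub bjzws aiede
Hunk 3: at line 3 remove [zofcn,mds] add [tviel,xtsw] -> 9 lines: qrt qacuv wpcbx bbot tviel xtsw oxub bjzws aiede
Hunk 4: at line 7 remove [bjzws] add [yykg] -> 9 lines: qrt qacuv wpcbx bbot tviel xtsw oxub yykg aiede
Hunk 5: at line 3 remove [tviel,xtsw] add [bnyse] -> 8 lines: qrt qacuv wpcbx bbot bnyse oxub yykg aiede
Final line 1: qrt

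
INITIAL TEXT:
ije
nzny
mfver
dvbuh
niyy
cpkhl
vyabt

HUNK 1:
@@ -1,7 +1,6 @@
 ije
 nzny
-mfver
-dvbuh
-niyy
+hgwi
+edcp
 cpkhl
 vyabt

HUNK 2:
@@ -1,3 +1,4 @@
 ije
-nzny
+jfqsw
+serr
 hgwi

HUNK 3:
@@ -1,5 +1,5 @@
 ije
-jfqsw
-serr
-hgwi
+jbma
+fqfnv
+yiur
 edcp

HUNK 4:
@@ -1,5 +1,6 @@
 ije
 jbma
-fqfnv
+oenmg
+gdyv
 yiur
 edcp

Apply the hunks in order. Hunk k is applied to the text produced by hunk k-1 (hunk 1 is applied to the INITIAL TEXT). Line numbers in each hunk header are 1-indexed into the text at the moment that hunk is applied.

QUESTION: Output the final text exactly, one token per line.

Answer: ije
jbma
oenmg
gdyv
yiur
edcp
cpkhl
vyabt

Derivation:
Hunk 1: at line 1 remove [mfver,dvbuh,niyy] add [hgwi,edcp] -> 6 lines: ije nzny hgwi edcp cpkhl vyabt
Hunk 2: at line 1 remove [nzny] add [jfqsw,serr] -> 7 lines: ije jfqsw serr hgwi edcp cpkhl vyabt
Hunk 3: at line 1 remove [jfqsw,serr,hgwi] add [jbma,fqfnv,yiur] -> 7 lines: ije jbma fqfnv yiur edcp cpkhl vyabt
Hunk 4: at line 1 remove [fqfnv] add [oenmg,gdyv] -> 8 lines: ije jbma oenmg gdyv yiur edcp cpkhl vyabt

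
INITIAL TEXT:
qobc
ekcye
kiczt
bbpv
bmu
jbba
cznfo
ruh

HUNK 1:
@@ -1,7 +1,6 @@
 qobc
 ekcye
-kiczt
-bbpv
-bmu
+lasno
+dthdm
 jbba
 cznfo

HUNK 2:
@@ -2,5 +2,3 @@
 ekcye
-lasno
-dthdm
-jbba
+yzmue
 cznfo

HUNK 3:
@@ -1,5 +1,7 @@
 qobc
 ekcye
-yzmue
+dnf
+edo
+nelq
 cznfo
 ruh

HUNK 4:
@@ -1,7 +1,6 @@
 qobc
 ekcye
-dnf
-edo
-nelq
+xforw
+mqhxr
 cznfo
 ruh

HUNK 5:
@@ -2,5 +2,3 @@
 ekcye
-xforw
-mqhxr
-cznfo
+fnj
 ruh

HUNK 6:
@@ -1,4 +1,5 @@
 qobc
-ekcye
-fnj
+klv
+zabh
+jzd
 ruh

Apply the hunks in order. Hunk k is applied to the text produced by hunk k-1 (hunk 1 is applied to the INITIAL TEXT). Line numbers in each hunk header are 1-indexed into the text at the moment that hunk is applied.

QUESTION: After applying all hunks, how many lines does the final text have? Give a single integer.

Hunk 1: at line 1 remove [kiczt,bbpv,bmu] add [lasno,dthdm] -> 7 lines: qobc ekcye lasno dthdm jbba cznfo ruh
Hunk 2: at line 2 remove [lasno,dthdm,jbba] add [yzmue] -> 5 lines: qobc ekcye yzmue cznfo ruh
Hunk 3: at line 1 remove [yzmue] add [dnf,edo,nelq] -> 7 lines: qobc ekcye dnf edo nelq cznfo ruh
Hunk 4: at line 1 remove [dnf,edo,nelq] add [xforw,mqhxr] -> 6 lines: qobc ekcye xforw mqhxr cznfo ruh
Hunk 5: at line 2 remove [xforw,mqhxr,cznfo] add [fnj] -> 4 lines: qobc ekcye fnj ruh
Hunk 6: at line 1 remove [ekcye,fnj] add [klv,zabh,jzd] -> 5 lines: qobc klv zabh jzd ruh
Final line count: 5

Answer: 5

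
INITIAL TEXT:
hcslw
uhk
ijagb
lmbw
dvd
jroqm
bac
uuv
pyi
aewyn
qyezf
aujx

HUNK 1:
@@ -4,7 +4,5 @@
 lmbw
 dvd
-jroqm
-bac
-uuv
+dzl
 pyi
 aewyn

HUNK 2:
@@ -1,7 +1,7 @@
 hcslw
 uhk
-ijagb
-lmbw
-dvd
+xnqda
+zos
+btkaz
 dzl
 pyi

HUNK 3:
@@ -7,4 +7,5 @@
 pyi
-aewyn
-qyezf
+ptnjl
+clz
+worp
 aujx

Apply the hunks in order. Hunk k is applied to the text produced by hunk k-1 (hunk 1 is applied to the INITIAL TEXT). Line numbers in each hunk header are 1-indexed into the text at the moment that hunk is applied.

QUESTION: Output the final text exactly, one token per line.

Answer: hcslw
uhk
xnqda
zos
btkaz
dzl
pyi
ptnjl
clz
worp
aujx

Derivation:
Hunk 1: at line 4 remove [jroqm,bac,uuv] add [dzl] -> 10 lines: hcslw uhk ijagb lmbw dvd dzl pyi aewyn qyezf aujx
Hunk 2: at line 1 remove [ijagb,lmbw,dvd] add [xnqda,zos,btkaz] -> 10 lines: hcslw uhk xnqda zos btkaz dzl pyi aewyn qyezf aujx
Hunk 3: at line 7 remove [aewyn,qyezf] add [ptnjl,clz,worp] -> 11 lines: hcslw uhk xnqda zos btkaz dzl pyi ptnjl clz worp aujx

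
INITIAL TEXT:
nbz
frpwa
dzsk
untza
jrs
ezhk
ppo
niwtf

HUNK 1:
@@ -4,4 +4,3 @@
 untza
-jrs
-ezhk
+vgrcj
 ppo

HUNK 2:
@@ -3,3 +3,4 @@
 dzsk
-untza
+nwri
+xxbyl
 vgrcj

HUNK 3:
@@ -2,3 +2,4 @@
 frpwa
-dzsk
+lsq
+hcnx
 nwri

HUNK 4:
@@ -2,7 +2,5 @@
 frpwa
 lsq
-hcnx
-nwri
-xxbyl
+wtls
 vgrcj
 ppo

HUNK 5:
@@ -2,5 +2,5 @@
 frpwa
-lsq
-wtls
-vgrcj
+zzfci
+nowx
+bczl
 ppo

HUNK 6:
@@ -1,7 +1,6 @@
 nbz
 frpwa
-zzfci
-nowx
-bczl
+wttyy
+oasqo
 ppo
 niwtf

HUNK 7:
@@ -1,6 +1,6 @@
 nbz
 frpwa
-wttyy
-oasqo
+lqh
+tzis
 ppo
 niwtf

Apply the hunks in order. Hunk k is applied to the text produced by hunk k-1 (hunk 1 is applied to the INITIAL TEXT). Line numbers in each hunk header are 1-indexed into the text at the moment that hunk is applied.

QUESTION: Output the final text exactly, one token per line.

Hunk 1: at line 4 remove [jrs,ezhk] add [vgrcj] -> 7 lines: nbz frpwa dzsk untza vgrcj ppo niwtf
Hunk 2: at line 3 remove [untza] add [nwri,xxbyl] -> 8 lines: nbz frpwa dzsk nwri xxbyl vgrcj ppo niwtf
Hunk 3: at line 2 remove [dzsk] add [lsq,hcnx] -> 9 lines: nbz frpwa lsq hcnx nwri xxbyl vgrcj ppo niwtf
Hunk 4: at line 2 remove [hcnx,nwri,xxbyl] add [wtls] -> 7 lines: nbz frpwa lsq wtls vgrcj ppo niwtf
Hunk 5: at line 2 remove [lsq,wtls,vgrcj] add [zzfci,nowx,bczl] -> 7 lines: nbz frpwa zzfci nowx bczl ppo niwtf
Hunk 6: at line 1 remove [zzfci,nowx,bczl] add [wttyy,oasqo] -> 6 lines: nbz frpwa wttyy oasqo ppo niwtf
Hunk 7: at line 1 remove [wttyy,oasqo] add [lqh,tzis] -> 6 lines: nbz frpwa lqh tzis ppo niwtf

Answer: nbz
frpwa
lqh
tzis
ppo
niwtf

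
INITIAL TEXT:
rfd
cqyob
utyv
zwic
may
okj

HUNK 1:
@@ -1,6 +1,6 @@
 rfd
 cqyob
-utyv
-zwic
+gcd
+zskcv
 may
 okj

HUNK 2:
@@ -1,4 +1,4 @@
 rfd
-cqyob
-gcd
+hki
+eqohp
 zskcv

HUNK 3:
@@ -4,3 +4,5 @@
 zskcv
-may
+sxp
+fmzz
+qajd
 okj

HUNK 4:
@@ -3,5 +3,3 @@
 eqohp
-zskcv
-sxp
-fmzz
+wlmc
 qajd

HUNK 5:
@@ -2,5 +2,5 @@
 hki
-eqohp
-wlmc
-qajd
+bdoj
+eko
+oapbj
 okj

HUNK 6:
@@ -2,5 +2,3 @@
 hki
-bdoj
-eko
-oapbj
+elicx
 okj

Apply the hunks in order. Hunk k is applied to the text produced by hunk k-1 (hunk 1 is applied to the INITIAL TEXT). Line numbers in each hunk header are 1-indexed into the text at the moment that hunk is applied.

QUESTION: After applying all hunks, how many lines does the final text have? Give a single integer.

Hunk 1: at line 1 remove [utyv,zwic] add [gcd,zskcv] -> 6 lines: rfd cqyob gcd zskcv may okj
Hunk 2: at line 1 remove [cqyob,gcd] add [hki,eqohp] -> 6 lines: rfd hki eqohp zskcv may okj
Hunk 3: at line 4 remove [may] add [sxp,fmzz,qajd] -> 8 lines: rfd hki eqohp zskcv sxp fmzz qajd okj
Hunk 4: at line 3 remove [zskcv,sxp,fmzz] add [wlmc] -> 6 lines: rfd hki eqohp wlmc qajd okj
Hunk 5: at line 2 remove [eqohp,wlmc,qajd] add [bdoj,eko,oapbj] -> 6 lines: rfd hki bdoj eko oapbj okj
Hunk 6: at line 2 remove [bdoj,eko,oapbj] add [elicx] -> 4 lines: rfd hki elicx okj
Final line count: 4

Answer: 4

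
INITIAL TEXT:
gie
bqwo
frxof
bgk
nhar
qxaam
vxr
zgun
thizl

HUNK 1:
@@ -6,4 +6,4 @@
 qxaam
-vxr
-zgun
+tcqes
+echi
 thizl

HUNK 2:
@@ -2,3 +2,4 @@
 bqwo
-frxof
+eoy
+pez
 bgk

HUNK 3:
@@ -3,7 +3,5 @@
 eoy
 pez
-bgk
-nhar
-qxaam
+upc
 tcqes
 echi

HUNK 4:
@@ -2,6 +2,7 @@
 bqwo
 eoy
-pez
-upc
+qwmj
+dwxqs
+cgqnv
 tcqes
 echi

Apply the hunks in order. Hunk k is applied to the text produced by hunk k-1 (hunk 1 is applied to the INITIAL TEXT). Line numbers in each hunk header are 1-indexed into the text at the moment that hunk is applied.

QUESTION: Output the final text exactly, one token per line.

Hunk 1: at line 6 remove [vxr,zgun] add [tcqes,echi] -> 9 lines: gie bqwo frxof bgk nhar qxaam tcqes echi thizl
Hunk 2: at line 2 remove [frxof] add [eoy,pez] -> 10 lines: gie bqwo eoy pez bgk nhar qxaam tcqes echi thizl
Hunk 3: at line 3 remove [bgk,nhar,qxaam] add [upc] -> 8 lines: gie bqwo eoy pez upc tcqes echi thizl
Hunk 4: at line 2 remove [pez,upc] add [qwmj,dwxqs,cgqnv] -> 9 lines: gie bqwo eoy qwmj dwxqs cgqnv tcqes echi thizl

Answer: gie
bqwo
eoy
qwmj
dwxqs
cgqnv
tcqes
echi
thizl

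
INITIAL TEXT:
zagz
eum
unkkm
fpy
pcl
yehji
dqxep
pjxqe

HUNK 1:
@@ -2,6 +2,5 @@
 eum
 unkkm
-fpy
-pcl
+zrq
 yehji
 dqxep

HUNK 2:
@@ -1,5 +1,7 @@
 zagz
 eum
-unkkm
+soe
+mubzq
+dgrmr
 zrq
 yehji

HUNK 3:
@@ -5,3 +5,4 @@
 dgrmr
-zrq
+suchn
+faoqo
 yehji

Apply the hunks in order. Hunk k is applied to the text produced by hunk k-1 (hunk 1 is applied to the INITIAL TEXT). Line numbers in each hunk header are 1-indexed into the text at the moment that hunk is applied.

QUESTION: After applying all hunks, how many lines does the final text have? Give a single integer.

Hunk 1: at line 2 remove [fpy,pcl] add [zrq] -> 7 lines: zagz eum unkkm zrq yehji dqxep pjxqe
Hunk 2: at line 1 remove [unkkm] add [soe,mubzq,dgrmr] -> 9 lines: zagz eum soe mubzq dgrmr zrq yehji dqxep pjxqe
Hunk 3: at line 5 remove [zrq] add [suchn,faoqo] -> 10 lines: zagz eum soe mubzq dgrmr suchn faoqo yehji dqxep pjxqe
Final line count: 10

Answer: 10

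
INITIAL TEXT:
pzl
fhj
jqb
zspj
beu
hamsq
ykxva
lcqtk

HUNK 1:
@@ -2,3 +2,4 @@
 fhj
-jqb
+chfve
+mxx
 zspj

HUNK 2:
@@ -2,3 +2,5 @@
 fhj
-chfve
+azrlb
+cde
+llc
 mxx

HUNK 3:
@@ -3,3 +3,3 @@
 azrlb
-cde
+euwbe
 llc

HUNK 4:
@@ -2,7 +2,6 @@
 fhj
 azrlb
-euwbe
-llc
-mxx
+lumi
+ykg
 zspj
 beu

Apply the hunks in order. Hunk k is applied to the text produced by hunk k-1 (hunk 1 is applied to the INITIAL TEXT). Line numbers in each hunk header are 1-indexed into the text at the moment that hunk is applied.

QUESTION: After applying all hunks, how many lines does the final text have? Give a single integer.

Answer: 10

Derivation:
Hunk 1: at line 2 remove [jqb] add [chfve,mxx] -> 9 lines: pzl fhj chfve mxx zspj beu hamsq ykxva lcqtk
Hunk 2: at line 2 remove [chfve] add [azrlb,cde,llc] -> 11 lines: pzl fhj azrlb cde llc mxx zspj beu hamsq ykxva lcqtk
Hunk 3: at line 3 remove [cde] add [euwbe] -> 11 lines: pzl fhj azrlb euwbe llc mxx zspj beu hamsq ykxva lcqtk
Hunk 4: at line 2 remove [euwbe,llc,mxx] add [lumi,ykg] -> 10 lines: pzl fhj azrlb lumi ykg zspj beu hamsq ykxva lcqtk
Final line count: 10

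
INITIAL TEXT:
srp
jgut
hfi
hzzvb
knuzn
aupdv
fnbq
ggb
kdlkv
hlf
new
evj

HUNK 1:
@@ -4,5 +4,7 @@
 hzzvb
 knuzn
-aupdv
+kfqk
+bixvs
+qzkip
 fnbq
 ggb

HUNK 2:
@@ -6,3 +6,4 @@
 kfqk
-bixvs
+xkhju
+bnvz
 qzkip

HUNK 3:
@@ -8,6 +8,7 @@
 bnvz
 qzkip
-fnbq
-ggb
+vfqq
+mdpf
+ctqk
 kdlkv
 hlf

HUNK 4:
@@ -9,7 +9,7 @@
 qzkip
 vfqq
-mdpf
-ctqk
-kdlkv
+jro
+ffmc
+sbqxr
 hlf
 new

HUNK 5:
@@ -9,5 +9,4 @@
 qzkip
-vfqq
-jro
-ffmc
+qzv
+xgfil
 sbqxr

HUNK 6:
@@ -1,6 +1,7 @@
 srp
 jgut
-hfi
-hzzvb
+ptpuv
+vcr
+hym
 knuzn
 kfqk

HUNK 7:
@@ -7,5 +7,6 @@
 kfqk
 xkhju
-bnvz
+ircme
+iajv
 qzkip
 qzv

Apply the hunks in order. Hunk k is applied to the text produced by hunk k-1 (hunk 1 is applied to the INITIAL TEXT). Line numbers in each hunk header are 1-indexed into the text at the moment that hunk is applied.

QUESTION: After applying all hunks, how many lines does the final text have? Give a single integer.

Answer: 17

Derivation:
Hunk 1: at line 4 remove [aupdv] add [kfqk,bixvs,qzkip] -> 14 lines: srp jgut hfi hzzvb knuzn kfqk bixvs qzkip fnbq ggb kdlkv hlf new evj
Hunk 2: at line 6 remove [bixvs] add [xkhju,bnvz] -> 15 lines: srp jgut hfi hzzvb knuzn kfqk xkhju bnvz qzkip fnbq ggb kdlkv hlf new evj
Hunk 3: at line 8 remove [fnbq,ggb] add [vfqq,mdpf,ctqk] -> 16 lines: srp jgut hfi hzzvb knuzn kfqk xkhju bnvz qzkip vfqq mdpf ctqk kdlkv hlf new evj
Hunk 4: at line 9 remove [mdpf,ctqk,kdlkv] add [jro,ffmc,sbqxr] -> 16 lines: srp jgut hfi hzzvb knuzn kfqk xkhju bnvz qzkip vfqq jro ffmc sbqxr hlf new evj
Hunk 5: at line 9 remove [vfqq,jro,ffmc] add [qzv,xgfil] -> 15 lines: srp jgut hfi hzzvb knuzn kfqk xkhju bnvz qzkip qzv xgfil sbqxr hlf new evj
Hunk 6: at line 1 remove [hfi,hzzvb] add [ptpuv,vcr,hym] -> 16 lines: srp jgut ptpuv vcr hym knuzn kfqk xkhju bnvz qzkip qzv xgfil sbqxr hlf new evj
Hunk 7: at line 7 remove [bnvz] add [ircme,iajv] -> 17 lines: srp jgut ptpuv vcr hym knuzn kfqk xkhju ircme iajv qzkip qzv xgfil sbqxr hlf new evj
Final line count: 17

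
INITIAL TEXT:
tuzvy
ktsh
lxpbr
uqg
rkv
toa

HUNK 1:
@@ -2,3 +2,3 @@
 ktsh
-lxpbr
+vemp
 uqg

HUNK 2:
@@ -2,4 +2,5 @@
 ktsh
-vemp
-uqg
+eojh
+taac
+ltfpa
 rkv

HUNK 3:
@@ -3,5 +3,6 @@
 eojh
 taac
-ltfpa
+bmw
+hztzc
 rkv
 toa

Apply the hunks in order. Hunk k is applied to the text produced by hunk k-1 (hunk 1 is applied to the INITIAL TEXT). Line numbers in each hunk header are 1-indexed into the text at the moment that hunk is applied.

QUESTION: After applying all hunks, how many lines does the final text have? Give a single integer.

Hunk 1: at line 2 remove [lxpbr] add [vemp] -> 6 lines: tuzvy ktsh vemp uqg rkv toa
Hunk 2: at line 2 remove [vemp,uqg] add [eojh,taac,ltfpa] -> 7 lines: tuzvy ktsh eojh taac ltfpa rkv toa
Hunk 3: at line 3 remove [ltfpa] add [bmw,hztzc] -> 8 lines: tuzvy ktsh eojh taac bmw hztzc rkv toa
Final line count: 8

Answer: 8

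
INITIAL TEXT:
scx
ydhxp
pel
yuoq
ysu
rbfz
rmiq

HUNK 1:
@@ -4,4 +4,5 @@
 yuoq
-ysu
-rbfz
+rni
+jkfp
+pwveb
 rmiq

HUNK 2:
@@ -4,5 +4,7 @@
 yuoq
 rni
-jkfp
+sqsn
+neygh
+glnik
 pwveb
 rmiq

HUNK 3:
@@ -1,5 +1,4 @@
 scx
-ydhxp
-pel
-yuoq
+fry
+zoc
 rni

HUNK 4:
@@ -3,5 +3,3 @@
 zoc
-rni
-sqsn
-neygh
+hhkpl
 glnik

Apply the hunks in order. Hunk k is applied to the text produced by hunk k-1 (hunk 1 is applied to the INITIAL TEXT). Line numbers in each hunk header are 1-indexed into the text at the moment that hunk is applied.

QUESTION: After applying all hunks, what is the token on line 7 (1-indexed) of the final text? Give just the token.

Hunk 1: at line 4 remove [ysu,rbfz] add [rni,jkfp,pwveb] -> 8 lines: scx ydhxp pel yuoq rni jkfp pwveb rmiq
Hunk 2: at line 4 remove [jkfp] add [sqsn,neygh,glnik] -> 10 lines: scx ydhxp pel yuoq rni sqsn neygh glnik pwveb rmiq
Hunk 3: at line 1 remove [ydhxp,pel,yuoq] add [fry,zoc] -> 9 lines: scx fry zoc rni sqsn neygh glnik pwveb rmiq
Hunk 4: at line 3 remove [rni,sqsn,neygh] add [hhkpl] -> 7 lines: scx fry zoc hhkpl glnik pwveb rmiq
Final line 7: rmiq

Answer: rmiq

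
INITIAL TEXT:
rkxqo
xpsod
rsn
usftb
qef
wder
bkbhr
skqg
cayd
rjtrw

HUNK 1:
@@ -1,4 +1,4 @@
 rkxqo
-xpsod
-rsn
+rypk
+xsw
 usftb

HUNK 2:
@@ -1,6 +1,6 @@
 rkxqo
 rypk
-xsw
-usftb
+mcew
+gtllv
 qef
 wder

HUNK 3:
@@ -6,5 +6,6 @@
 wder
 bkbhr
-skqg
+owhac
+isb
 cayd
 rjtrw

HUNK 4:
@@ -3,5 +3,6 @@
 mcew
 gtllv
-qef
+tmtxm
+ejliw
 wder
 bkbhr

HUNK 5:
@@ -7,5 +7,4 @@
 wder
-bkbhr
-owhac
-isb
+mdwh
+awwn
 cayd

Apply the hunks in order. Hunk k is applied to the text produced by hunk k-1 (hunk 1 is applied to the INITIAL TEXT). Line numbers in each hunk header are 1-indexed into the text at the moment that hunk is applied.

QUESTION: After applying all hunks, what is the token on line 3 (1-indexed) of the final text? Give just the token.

Answer: mcew

Derivation:
Hunk 1: at line 1 remove [xpsod,rsn] add [rypk,xsw] -> 10 lines: rkxqo rypk xsw usftb qef wder bkbhr skqg cayd rjtrw
Hunk 2: at line 1 remove [xsw,usftb] add [mcew,gtllv] -> 10 lines: rkxqo rypk mcew gtllv qef wder bkbhr skqg cayd rjtrw
Hunk 3: at line 6 remove [skqg] add [owhac,isb] -> 11 lines: rkxqo rypk mcew gtllv qef wder bkbhr owhac isb cayd rjtrw
Hunk 4: at line 3 remove [qef] add [tmtxm,ejliw] -> 12 lines: rkxqo rypk mcew gtllv tmtxm ejliw wder bkbhr owhac isb cayd rjtrw
Hunk 5: at line 7 remove [bkbhr,owhac,isb] add [mdwh,awwn] -> 11 lines: rkxqo rypk mcew gtllv tmtxm ejliw wder mdwh awwn cayd rjtrw
Final line 3: mcew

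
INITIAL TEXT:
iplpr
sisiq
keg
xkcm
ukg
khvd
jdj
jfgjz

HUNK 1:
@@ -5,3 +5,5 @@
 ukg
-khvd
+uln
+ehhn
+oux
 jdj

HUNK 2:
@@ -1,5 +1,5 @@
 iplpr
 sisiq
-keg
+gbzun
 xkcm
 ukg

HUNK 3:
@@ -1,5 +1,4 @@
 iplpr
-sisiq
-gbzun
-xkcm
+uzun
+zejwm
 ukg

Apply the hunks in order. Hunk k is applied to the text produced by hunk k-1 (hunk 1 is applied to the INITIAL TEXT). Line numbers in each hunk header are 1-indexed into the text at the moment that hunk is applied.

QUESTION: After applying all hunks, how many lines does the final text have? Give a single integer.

Answer: 9

Derivation:
Hunk 1: at line 5 remove [khvd] add [uln,ehhn,oux] -> 10 lines: iplpr sisiq keg xkcm ukg uln ehhn oux jdj jfgjz
Hunk 2: at line 1 remove [keg] add [gbzun] -> 10 lines: iplpr sisiq gbzun xkcm ukg uln ehhn oux jdj jfgjz
Hunk 3: at line 1 remove [sisiq,gbzun,xkcm] add [uzun,zejwm] -> 9 lines: iplpr uzun zejwm ukg uln ehhn oux jdj jfgjz
Final line count: 9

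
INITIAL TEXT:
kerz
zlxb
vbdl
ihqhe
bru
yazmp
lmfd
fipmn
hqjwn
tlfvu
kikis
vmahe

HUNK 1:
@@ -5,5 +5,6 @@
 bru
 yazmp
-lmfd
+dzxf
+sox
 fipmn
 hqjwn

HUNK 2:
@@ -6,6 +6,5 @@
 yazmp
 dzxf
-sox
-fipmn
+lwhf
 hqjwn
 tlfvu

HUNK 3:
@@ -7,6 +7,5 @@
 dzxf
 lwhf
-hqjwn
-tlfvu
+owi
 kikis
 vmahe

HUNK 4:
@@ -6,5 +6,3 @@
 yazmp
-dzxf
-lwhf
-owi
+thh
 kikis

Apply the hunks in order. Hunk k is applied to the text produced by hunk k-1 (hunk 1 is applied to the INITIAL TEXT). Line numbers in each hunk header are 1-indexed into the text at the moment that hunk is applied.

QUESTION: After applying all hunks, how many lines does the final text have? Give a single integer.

Answer: 9

Derivation:
Hunk 1: at line 5 remove [lmfd] add [dzxf,sox] -> 13 lines: kerz zlxb vbdl ihqhe bru yazmp dzxf sox fipmn hqjwn tlfvu kikis vmahe
Hunk 2: at line 6 remove [sox,fipmn] add [lwhf] -> 12 lines: kerz zlxb vbdl ihqhe bru yazmp dzxf lwhf hqjwn tlfvu kikis vmahe
Hunk 3: at line 7 remove [hqjwn,tlfvu] add [owi] -> 11 lines: kerz zlxb vbdl ihqhe bru yazmp dzxf lwhf owi kikis vmahe
Hunk 4: at line 6 remove [dzxf,lwhf,owi] add [thh] -> 9 lines: kerz zlxb vbdl ihqhe bru yazmp thh kikis vmahe
Final line count: 9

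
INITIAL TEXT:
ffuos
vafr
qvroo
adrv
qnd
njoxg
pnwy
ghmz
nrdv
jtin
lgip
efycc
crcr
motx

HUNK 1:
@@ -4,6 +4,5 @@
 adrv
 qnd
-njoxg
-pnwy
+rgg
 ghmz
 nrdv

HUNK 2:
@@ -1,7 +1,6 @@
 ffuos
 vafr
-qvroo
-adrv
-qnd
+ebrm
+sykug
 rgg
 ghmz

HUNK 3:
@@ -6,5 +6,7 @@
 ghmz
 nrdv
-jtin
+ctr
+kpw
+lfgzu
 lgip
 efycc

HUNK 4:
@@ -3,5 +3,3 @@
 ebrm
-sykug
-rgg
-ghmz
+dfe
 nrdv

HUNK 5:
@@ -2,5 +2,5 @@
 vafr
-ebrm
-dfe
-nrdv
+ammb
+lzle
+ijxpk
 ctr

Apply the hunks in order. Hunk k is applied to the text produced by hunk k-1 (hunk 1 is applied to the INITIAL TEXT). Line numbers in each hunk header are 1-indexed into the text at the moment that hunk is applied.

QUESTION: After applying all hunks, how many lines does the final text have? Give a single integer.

Hunk 1: at line 4 remove [njoxg,pnwy] add [rgg] -> 13 lines: ffuos vafr qvroo adrv qnd rgg ghmz nrdv jtin lgip efycc crcr motx
Hunk 2: at line 1 remove [qvroo,adrv,qnd] add [ebrm,sykug] -> 12 lines: ffuos vafr ebrm sykug rgg ghmz nrdv jtin lgip efycc crcr motx
Hunk 3: at line 6 remove [jtin] add [ctr,kpw,lfgzu] -> 14 lines: ffuos vafr ebrm sykug rgg ghmz nrdv ctr kpw lfgzu lgip efycc crcr motx
Hunk 4: at line 3 remove [sykug,rgg,ghmz] add [dfe] -> 12 lines: ffuos vafr ebrm dfe nrdv ctr kpw lfgzu lgip efycc crcr motx
Hunk 5: at line 2 remove [ebrm,dfe,nrdv] add [ammb,lzle,ijxpk] -> 12 lines: ffuos vafr ammb lzle ijxpk ctr kpw lfgzu lgip efycc crcr motx
Final line count: 12

Answer: 12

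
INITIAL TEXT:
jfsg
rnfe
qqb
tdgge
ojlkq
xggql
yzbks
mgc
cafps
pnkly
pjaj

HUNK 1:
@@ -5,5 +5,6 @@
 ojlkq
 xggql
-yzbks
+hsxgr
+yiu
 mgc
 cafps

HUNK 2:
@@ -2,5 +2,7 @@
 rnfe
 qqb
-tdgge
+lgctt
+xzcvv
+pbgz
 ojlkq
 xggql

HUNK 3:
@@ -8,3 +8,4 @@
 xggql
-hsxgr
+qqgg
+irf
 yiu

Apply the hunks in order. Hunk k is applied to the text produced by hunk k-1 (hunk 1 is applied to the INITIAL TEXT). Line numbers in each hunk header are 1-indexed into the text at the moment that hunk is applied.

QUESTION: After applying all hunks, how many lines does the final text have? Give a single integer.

Answer: 15

Derivation:
Hunk 1: at line 5 remove [yzbks] add [hsxgr,yiu] -> 12 lines: jfsg rnfe qqb tdgge ojlkq xggql hsxgr yiu mgc cafps pnkly pjaj
Hunk 2: at line 2 remove [tdgge] add [lgctt,xzcvv,pbgz] -> 14 lines: jfsg rnfe qqb lgctt xzcvv pbgz ojlkq xggql hsxgr yiu mgc cafps pnkly pjaj
Hunk 3: at line 8 remove [hsxgr] add [qqgg,irf] -> 15 lines: jfsg rnfe qqb lgctt xzcvv pbgz ojlkq xggql qqgg irf yiu mgc cafps pnkly pjaj
Final line count: 15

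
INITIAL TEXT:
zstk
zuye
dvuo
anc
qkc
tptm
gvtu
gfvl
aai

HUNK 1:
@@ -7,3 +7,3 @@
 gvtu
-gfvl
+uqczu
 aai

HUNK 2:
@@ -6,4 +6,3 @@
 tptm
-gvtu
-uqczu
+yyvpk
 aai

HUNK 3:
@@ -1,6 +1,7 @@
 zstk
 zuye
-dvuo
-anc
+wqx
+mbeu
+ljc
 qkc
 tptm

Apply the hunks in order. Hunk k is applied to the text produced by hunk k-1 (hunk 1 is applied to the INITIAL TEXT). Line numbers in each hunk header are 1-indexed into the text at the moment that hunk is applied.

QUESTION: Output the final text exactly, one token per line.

Hunk 1: at line 7 remove [gfvl] add [uqczu] -> 9 lines: zstk zuye dvuo anc qkc tptm gvtu uqczu aai
Hunk 2: at line 6 remove [gvtu,uqczu] add [yyvpk] -> 8 lines: zstk zuye dvuo anc qkc tptm yyvpk aai
Hunk 3: at line 1 remove [dvuo,anc] add [wqx,mbeu,ljc] -> 9 lines: zstk zuye wqx mbeu ljc qkc tptm yyvpk aai

Answer: zstk
zuye
wqx
mbeu
ljc
qkc
tptm
yyvpk
aai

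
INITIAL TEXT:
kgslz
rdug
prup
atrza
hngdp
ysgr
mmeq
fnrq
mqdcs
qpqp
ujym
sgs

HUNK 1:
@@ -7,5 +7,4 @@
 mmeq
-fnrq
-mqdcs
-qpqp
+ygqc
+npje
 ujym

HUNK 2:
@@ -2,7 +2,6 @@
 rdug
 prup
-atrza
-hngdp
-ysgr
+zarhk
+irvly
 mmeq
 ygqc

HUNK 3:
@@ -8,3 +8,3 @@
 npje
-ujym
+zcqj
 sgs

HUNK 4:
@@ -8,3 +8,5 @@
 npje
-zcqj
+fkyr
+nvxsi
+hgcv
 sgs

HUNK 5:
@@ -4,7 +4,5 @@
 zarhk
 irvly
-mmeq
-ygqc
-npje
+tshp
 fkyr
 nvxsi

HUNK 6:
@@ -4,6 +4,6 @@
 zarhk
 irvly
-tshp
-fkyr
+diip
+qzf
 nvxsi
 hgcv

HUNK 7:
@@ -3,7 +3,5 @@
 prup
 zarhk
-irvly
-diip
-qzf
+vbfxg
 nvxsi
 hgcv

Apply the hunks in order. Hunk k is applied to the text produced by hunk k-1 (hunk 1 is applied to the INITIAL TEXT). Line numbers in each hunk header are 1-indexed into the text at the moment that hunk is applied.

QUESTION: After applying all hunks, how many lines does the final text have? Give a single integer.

Hunk 1: at line 7 remove [fnrq,mqdcs,qpqp] add [ygqc,npje] -> 11 lines: kgslz rdug prup atrza hngdp ysgr mmeq ygqc npje ujym sgs
Hunk 2: at line 2 remove [atrza,hngdp,ysgr] add [zarhk,irvly] -> 10 lines: kgslz rdug prup zarhk irvly mmeq ygqc npje ujym sgs
Hunk 3: at line 8 remove [ujym] add [zcqj] -> 10 lines: kgslz rdug prup zarhk irvly mmeq ygqc npje zcqj sgs
Hunk 4: at line 8 remove [zcqj] add [fkyr,nvxsi,hgcv] -> 12 lines: kgslz rdug prup zarhk irvly mmeq ygqc npje fkyr nvxsi hgcv sgs
Hunk 5: at line 4 remove [mmeq,ygqc,npje] add [tshp] -> 10 lines: kgslz rdug prup zarhk irvly tshp fkyr nvxsi hgcv sgs
Hunk 6: at line 4 remove [tshp,fkyr] add [diip,qzf] -> 10 lines: kgslz rdug prup zarhk irvly diip qzf nvxsi hgcv sgs
Hunk 7: at line 3 remove [irvly,diip,qzf] add [vbfxg] -> 8 lines: kgslz rdug prup zarhk vbfxg nvxsi hgcv sgs
Final line count: 8

Answer: 8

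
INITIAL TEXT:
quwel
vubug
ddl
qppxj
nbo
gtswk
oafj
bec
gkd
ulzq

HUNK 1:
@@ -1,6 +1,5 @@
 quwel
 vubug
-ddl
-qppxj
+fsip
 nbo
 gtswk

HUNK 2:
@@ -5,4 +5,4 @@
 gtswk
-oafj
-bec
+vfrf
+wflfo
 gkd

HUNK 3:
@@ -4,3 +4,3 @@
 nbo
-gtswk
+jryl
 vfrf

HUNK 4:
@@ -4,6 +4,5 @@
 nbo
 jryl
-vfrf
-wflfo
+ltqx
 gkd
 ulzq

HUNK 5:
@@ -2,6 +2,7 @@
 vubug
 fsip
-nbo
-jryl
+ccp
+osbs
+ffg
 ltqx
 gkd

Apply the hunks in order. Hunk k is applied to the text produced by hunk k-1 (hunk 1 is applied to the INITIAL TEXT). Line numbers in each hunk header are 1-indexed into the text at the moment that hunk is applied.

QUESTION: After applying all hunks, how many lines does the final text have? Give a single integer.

Answer: 9

Derivation:
Hunk 1: at line 1 remove [ddl,qppxj] add [fsip] -> 9 lines: quwel vubug fsip nbo gtswk oafj bec gkd ulzq
Hunk 2: at line 5 remove [oafj,bec] add [vfrf,wflfo] -> 9 lines: quwel vubug fsip nbo gtswk vfrf wflfo gkd ulzq
Hunk 3: at line 4 remove [gtswk] add [jryl] -> 9 lines: quwel vubug fsip nbo jryl vfrf wflfo gkd ulzq
Hunk 4: at line 4 remove [vfrf,wflfo] add [ltqx] -> 8 lines: quwel vubug fsip nbo jryl ltqx gkd ulzq
Hunk 5: at line 2 remove [nbo,jryl] add [ccp,osbs,ffg] -> 9 lines: quwel vubug fsip ccp osbs ffg ltqx gkd ulzq
Final line count: 9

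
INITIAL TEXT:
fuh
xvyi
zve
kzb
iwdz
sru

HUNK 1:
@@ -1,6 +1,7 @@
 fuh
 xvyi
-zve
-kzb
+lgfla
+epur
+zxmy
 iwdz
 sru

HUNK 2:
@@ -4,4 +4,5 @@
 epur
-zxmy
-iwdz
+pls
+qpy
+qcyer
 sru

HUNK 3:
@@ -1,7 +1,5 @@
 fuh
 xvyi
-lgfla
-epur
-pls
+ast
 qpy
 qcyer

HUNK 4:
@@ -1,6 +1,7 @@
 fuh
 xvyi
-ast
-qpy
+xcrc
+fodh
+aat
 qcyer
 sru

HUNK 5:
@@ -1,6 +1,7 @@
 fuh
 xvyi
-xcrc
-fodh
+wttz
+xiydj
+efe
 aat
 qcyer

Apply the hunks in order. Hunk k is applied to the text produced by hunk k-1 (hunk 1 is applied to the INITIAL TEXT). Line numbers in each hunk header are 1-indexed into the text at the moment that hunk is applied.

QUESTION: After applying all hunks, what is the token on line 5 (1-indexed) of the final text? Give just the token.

Hunk 1: at line 1 remove [zve,kzb] add [lgfla,epur,zxmy] -> 7 lines: fuh xvyi lgfla epur zxmy iwdz sru
Hunk 2: at line 4 remove [zxmy,iwdz] add [pls,qpy,qcyer] -> 8 lines: fuh xvyi lgfla epur pls qpy qcyer sru
Hunk 3: at line 1 remove [lgfla,epur,pls] add [ast] -> 6 lines: fuh xvyi ast qpy qcyer sru
Hunk 4: at line 1 remove [ast,qpy] add [xcrc,fodh,aat] -> 7 lines: fuh xvyi xcrc fodh aat qcyer sru
Hunk 5: at line 1 remove [xcrc,fodh] add [wttz,xiydj,efe] -> 8 lines: fuh xvyi wttz xiydj efe aat qcyer sru
Final line 5: efe

Answer: efe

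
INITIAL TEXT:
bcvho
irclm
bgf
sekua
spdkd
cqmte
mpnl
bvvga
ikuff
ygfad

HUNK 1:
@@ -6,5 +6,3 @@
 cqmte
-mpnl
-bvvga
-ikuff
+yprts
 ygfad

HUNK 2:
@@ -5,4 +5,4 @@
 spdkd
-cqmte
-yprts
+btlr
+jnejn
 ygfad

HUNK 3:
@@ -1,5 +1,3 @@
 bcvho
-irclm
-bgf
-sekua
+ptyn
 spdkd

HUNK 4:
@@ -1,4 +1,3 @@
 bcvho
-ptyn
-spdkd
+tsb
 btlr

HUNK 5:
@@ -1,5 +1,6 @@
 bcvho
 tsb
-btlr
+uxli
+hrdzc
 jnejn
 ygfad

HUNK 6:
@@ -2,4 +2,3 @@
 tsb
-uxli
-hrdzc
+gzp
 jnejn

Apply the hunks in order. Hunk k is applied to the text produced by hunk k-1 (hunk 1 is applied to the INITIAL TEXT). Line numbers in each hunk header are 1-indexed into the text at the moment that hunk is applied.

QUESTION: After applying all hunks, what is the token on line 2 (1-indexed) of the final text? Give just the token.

Answer: tsb

Derivation:
Hunk 1: at line 6 remove [mpnl,bvvga,ikuff] add [yprts] -> 8 lines: bcvho irclm bgf sekua spdkd cqmte yprts ygfad
Hunk 2: at line 5 remove [cqmte,yprts] add [btlr,jnejn] -> 8 lines: bcvho irclm bgf sekua spdkd btlr jnejn ygfad
Hunk 3: at line 1 remove [irclm,bgf,sekua] add [ptyn] -> 6 lines: bcvho ptyn spdkd btlr jnejn ygfad
Hunk 4: at line 1 remove [ptyn,spdkd] add [tsb] -> 5 lines: bcvho tsb btlr jnejn ygfad
Hunk 5: at line 1 remove [btlr] add [uxli,hrdzc] -> 6 lines: bcvho tsb uxli hrdzc jnejn ygfad
Hunk 6: at line 2 remove [uxli,hrdzc] add [gzp] -> 5 lines: bcvho tsb gzp jnejn ygfad
Final line 2: tsb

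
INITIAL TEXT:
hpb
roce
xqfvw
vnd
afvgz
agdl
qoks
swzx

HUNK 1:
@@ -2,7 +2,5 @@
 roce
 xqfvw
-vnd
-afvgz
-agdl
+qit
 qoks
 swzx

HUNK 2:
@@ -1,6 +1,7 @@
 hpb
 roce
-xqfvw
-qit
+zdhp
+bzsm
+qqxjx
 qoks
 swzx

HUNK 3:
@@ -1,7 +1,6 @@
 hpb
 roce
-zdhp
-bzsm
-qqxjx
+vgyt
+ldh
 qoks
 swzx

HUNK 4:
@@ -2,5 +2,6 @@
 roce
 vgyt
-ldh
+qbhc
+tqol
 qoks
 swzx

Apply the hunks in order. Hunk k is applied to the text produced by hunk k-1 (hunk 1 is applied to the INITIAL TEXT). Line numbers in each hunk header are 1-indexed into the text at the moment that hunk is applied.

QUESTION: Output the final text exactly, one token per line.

Hunk 1: at line 2 remove [vnd,afvgz,agdl] add [qit] -> 6 lines: hpb roce xqfvw qit qoks swzx
Hunk 2: at line 1 remove [xqfvw,qit] add [zdhp,bzsm,qqxjx] -> 7 lines: hpb roce zdhp bzsm qqxjx qoks swzx
Hunk 3: at line 1 remove [zdhp,bzsm,qqxjx] add [vgyt,ldh] -> 6 lines: hpb roce vgyt ldh qoks swzx
Hunk 4: at line 2 remove [ldh] add [qbhc,tqol] -> 7 lines: hpb roce vgyt qbhc tqol qoks swzx

Answer: hpb
roce
vgyt
qbhc
tqol
qoks
swzx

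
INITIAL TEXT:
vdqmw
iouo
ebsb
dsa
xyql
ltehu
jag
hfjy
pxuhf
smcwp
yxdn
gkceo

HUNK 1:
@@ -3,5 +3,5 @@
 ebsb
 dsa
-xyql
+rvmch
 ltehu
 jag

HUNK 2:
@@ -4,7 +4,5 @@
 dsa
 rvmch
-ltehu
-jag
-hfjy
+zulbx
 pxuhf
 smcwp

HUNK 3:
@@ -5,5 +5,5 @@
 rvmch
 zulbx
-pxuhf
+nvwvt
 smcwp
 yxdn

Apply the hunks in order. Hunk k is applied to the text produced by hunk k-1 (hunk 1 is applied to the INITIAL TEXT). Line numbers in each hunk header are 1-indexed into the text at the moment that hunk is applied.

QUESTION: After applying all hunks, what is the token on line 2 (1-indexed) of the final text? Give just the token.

Answer: iouo

Derivation:
Hunk 1: at line 3 remove [xyql] add [rvmch] -> 12 lines: vdqmw iouo ebsb dsa rvmch ltehu jag hfjy pxuhf smcwp yxdn gkceo
Hunk 2: at line 4 remove [ltehu,jag,hfjy] add [zulbx] -> 10 lines: vdqmw iouo ebsb dsa rvmch zulbx pxuhf smcwp yxdn gkceo
Hunk 3: at line 5 remove [pxuhf] add [nvwvt] -> 10 lines: vdqmw iouo ebsb dsa rvmch zulbx nvwvt smcwp yxdn gkceo
Final line 2: iouo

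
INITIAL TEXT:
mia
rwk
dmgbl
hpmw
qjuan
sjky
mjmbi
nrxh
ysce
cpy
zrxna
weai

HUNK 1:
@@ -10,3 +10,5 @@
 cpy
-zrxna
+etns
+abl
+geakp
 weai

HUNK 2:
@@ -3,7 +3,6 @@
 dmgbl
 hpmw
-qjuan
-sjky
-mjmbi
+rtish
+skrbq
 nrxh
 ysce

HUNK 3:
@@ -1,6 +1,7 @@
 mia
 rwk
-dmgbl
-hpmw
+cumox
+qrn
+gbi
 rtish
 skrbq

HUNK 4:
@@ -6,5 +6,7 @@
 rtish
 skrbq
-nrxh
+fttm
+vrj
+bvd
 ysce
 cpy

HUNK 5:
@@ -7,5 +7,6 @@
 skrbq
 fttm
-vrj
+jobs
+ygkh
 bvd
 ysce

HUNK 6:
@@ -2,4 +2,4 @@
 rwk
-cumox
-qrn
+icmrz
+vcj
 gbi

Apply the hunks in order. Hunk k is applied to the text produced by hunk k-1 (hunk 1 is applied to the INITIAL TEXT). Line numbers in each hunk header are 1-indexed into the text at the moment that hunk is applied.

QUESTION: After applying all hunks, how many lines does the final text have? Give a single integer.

Answer: 17

Derivation:
Hunk 1: at line 10 remove [zrxna] add [etns,abl,geakp] -> 14 lines: mia rwk dmgbl hpmw qjuan sjky mjmbi nrxh ysce cpy etns abl geakp weai
Hunk 2: at line 3 remove [qjuan,sjky,mjmbi] add [rtish,skrbq] -> 13 lines: mia rwk dmgbl hpmw rtish skrbq nrxh ysce cpy etns abl geakp weai
Hunk 3: at line 1 remove [dmgbl,hpmw] add [cumox,qrn,gbi] -> 14 lines: mia rwk cumox qrn gbi rtish skrbq nrxh ysce cpy etns abl geakp weai
Hunk 4: at line 6 remove [nrxh] add [fttm,vrj,bvd] -> 16 lines: mia rwk cumox qrn gbi rtish skrbq fttm vrj bvd ysce cpy etns abl geakp weai
Hunk 5: at line 7 remove [vrj] add [jobs,ygkh] -> 17 lines: mia rwk cumox qrn gbi rtish skrbq fttm jobs ygkh bvd ysce cpy etns abl geakp weai
Hunk 6: at line 2 remove [cumox,qrn] add [icmrz,vcj] -> 17 lines: mia rwk icmrz vcj gbi rtish skrbq fttm jobs ygkh bvd ysce cpy etns abl geakp weai
Final line count: 17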